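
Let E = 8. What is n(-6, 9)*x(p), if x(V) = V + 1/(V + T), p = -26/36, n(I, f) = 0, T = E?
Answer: 0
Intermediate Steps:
T = 8
p = -13/18 (p = -26*1/36 = -13/18 ≈ -0.72222)
x(V) = V + 1/(8 + V) (x(V) = V + 1/(V + 8) = V + 1/(8 + V))
n(-6, 9)*x(p) = 0*((1 + (-13/18)² + 8*(-13/18))/(8 - 13/18)) = 0*((1 + 169/324 - 52/9)/(131/18)) = 0*((18/131)*(-1379/324)) = 0*(-1379/2358) = 0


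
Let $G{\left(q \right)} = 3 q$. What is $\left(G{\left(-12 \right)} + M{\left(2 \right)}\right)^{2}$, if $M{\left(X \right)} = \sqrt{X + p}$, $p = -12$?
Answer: $\left(36 - i \sqrt{10}\right)^{2} \approx 1286.0 - 227.68 i$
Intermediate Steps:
$M{\left(X \right)} = \sqrt{-12 + X}$ ($M{\left(X \right)} = \sqrt{X - 12} = \sqrt{-12 + X}$)
$\left(G{\left(-12 \right)} + M{\left(2 \right)}\right)^{2} = \left(3 \left(-12\right) + \sqrt{-12 + 2}\right)^{2} = \left(-36 + \sqrt{-10}\right)^{2} = \left(-36 + i \sqrt{10}\right)^{2}$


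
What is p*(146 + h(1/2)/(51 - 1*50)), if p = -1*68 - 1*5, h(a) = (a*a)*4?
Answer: -10731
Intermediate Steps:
h(a) = 4*a² (h(a) = a²*4 = 4*a²)
p = -73 (p = -68 - 5 = -73)
p*(146 + h(1/2)/(51 - 1*50)) = -73*(146 + (4*(1/2)²)/(51 - 1*50)) = -73*(146 + (4*(½)²)/(51 - 50)) = -73*(146 + (4*(¼))/1) = -73*(146 + 1*1) = -73*(146 + 1) = -73*147 = -10731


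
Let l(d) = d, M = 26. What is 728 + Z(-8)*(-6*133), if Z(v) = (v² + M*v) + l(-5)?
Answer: 119630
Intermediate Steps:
Z(v) = -5 + v² + 26*v (Z(v) = (v² + 26*v) - 5 = -5 + v² + 26*v)
728 + Z(-8)*(-6*133) = 728 + (-5 + (-8)² + 26*(-8))*(-6*133) = 728 + (-5 + 64 - 208)*(-798) = 728 - 149*(-798) = 728 + 118902 = 119630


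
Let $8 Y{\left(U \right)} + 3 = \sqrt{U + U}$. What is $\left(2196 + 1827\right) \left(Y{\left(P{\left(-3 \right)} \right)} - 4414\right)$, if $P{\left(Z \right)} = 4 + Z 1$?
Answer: $- \frac{142072245}{8} + \frac{4023 \sqrt{2}}{8} \approx -1.7758 \cdot 10^{7}$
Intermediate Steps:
$P{\left(Z \right)} = 4 + Z$
$Y{\left(U \right)} = - \frac{3}{8} + \frac{\sqrt{2} \sqrt{U}}{8}$ ($Y{\left(U \right)} = - \frac{3}{8} + \frac{\sqrt{U + U}}{8} = - \frac{3}{8} + \frac{\sqrt{2 U}}{8} = - \frac{3}{8} + \frac{\sqrt{2} \sqrt{U}}{8}$)
$\left(2196 + 1827\right) \left(Y{\left(P{\left(-3 \right)} \right)} - 4414\right) = \left(2196 + 1827\right) \left(\left(- \frac{3}{8} + \frac{\sqrt{2} \sqrt{4 - 3}}{8}\right) - 4414\right) = 4023 \left(\left(- \frac{3}{8} + \frac{\sqrt{2} \sqrt{1}}{8}\right) - 4414\right) = 4023 \left(\left(- \frac{3}{8} + \frac{1}{8} \sqrt{2} \cdot 1\right) - 4414\right) = 4023 \left(\left(- \frac{3}{8} + \frac{\sqrt{2}}{8}\right) - 4414\right) = 4023 \left(- \frac{35315}{8} + \frac{\sqrt{2}}{8}\right) = - \frac{142072245}{8} + \frac{4023 \sqrt{2}}{8}$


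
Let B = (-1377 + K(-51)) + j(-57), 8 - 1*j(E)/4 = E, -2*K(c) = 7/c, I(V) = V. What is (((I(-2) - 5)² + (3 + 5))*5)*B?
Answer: -10823065/34 ≈ -3.1833e+5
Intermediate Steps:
K(c) = -7/(2*c)
j(E) = 32 - 4*E
B = -113927/102 (B = (-1377 - 7/2/(-51)) + (32 - 4*(-57)) = (-1377 - 7/2*(-1/51)) + (32 + 228) = (-1377 + 7/102) + 260 = -140447/102 + 260 = -113927/102 ≈ -1116.9)
(((I(-2) - 5)² + (3 + 5))*5)*B = (((-2 - 5)² + (3 + 5))*5)*(-113927/102) = (((-7)² + 8)*5)*(-113927/102) = ((49 + 8)*5)*(-113927/102) = (57*5)*(-113927/102) = 285*(-113927/102) = -10823065/34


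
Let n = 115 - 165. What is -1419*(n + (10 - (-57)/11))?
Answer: 49407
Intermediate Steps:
n = -50
-1419*(n + (10 - (-57)/11)) = -1419*(-50 + (10 - (-57)/11)) = -1419*(-50 + (10 - 19*(-3/11))) = -1419*(-50 + (10 + 57/11)) = -1419*(-50 + 167/11) = -1419*(-383/11) = 49407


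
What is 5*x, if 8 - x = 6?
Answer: 10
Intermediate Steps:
x = 2 (x = 8 - 1*6 = 8 - 6 = 2)
5*x = 5*2 = 10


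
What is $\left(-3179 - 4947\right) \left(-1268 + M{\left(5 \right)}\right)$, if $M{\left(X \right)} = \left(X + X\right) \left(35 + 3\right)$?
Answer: $7215888$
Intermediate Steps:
$M{\left(X \right)} = 76 X$ ($M{\left(X \right)} = 2 X 38 = 76 X$)
$\left(-3179 - 4947\right) \left(-1268 + M{\left(5 \right)}\right) = \left(-3179 - 4947\right) \left(-1268 + 76 \cdot 5\right) = - 8126 \left(-1268 + 380\right) = \left(-8126\right) \left(-888\right) = 7215888$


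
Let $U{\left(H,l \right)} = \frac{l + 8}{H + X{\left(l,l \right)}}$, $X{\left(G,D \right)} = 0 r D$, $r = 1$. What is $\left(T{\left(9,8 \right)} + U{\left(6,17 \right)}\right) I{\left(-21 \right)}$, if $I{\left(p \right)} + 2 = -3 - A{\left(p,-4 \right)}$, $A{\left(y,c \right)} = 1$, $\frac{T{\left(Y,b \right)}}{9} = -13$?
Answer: $677$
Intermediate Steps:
$T{\left(Y,b \right)} = -117$ ($T{\left(Y,b \right)} = 9 \left(-13\right) = -117$)
$X{\left(G,D \right)} = 0$ ($X{\left(G,D \right)} = 0 \cdot 1 D = 0 D = 0$)
$I{\left(p \right)} = -6$ ($I{\left(p \right)} = -2 - 4 = -6$)
$U{\left(H,l \right)} = \frac{8 + l}{H}$ ($U{\left(H,l \right)} = \frac{l + 8}{H + 0} = \frac{8 + l}{H}$)
$\left(T{\left(9,8 \right)} + U{\left(6,17 \right)}\right) I{\left(-21 \right)} = \left(-117 + \frac{8 + 17}{6}\right) \left(-6\right) = \left(-117 + \frac{1}{6} \cdot 25\right) \left(-6\right) = \left(-117 + \frac{25}{6}\right) \left(-6\right) = \left(- \frac{677}{6}\right) \left(-6\right) = 677$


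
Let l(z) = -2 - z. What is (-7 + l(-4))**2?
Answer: 25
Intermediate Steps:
(-7 + l(-4))**2 = (-7 + (-2 - 1*(-4)))**2 = (-7 + (-2 + 4))**2 = (-7 + 2)**2 = (-5)**2 = 25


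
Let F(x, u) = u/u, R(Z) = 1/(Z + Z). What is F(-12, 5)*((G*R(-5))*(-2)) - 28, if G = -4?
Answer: -144/5 ≈ -28.800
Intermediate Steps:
R(Z) = 1/(2*Z)
F(x, u) = 1
F(-12, 5)*((G*R(-5))*(-2)) - 28 = 1*(-2/(-5)*(-2)) - 28 = 1*(-2*(-1)/5*(-2)) - 28 = 1*(-4*(-⅒)*(-2)) - 28 = 1*((⅖)*(-2)) - 28 = 1*(-⅘) - 28 = -⅘ - 28 = -144/5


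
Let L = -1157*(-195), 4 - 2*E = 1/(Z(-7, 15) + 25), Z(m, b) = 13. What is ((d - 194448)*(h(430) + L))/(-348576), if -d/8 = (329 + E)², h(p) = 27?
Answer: 29076434243967/41945312 ≈ 6.9320e+5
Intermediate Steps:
E = 151/76 (E = 2 - 1/(2*(13 + 25)) = 2 - ½/38 = 2 - ½*1/38 = 2 - 1/76 = 151/76 ≈ 1.9868)
d = -632774025/722 (d = -8*(329 + 151/76)² = -8*(25155/76)² = -8*632774025/5776 = -632774025/722 ≈ -8.7642e+5)
L = 225615
((d - 194448)*(h(430) + L))/(-348576) = ((-632774025/722 - 194448)*(27 + 225615))/(-348576) = -773165481/722*225642*(-1/348576) = -87229302731901/361*(-1/348576) = 29076434243967/41945312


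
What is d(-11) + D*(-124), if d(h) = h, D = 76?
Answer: -9435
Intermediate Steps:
d(-11) + D*(-124) = -11 + 76*(-124) = -11 - 9424 = -9435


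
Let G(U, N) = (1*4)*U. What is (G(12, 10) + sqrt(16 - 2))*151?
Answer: 7248 + 151*sqrt(14) ≈ 7813.0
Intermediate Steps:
G(U, N) = 4*U
(G(12, 10) + sqrt(16 - 2))*151 = (4*12 + sqrt(16 - 2))*151 = (48 + sqrt(14))*151 = 7248 + 151*sqrt(14)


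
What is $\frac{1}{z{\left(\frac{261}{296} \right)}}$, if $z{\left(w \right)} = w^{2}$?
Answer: $\frac{87616}{68121} \approx 1.2862$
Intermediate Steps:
$\frac{1}{z{\left(\frac{261}{296} \right)}} = \frac{1}{\left(\frac{261}{296}\right)^{2}} = \frac{1}{\frac{68121}{87616}} = \frac{87616}{68121}$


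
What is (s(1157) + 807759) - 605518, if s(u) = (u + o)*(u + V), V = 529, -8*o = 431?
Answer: 8248439/4 ≈ 2.0621e+6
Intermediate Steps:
o = -431/8 (o = -⅛*431 = -431/8 ≈ -53.875)
s(u) = (529 + u)*(-431/8 + u) (s(u) = (u - 431/8)*(u + 529) = (-431/8 + u)*(529 + u) = (529 + u)*(-431/8 + u))
(s(1157) + 807759) - 605518 = ((-227999/8 + 1157² + (3801/8)*1157) + 807759) - 605518 = ((-227999/8 + 1338649 + 4397757/8) + 807759) - 605518 = (7439475/4 + 807759) - 605518 = 10670511/4 - 605518 = 8248439/4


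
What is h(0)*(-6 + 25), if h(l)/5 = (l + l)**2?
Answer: 0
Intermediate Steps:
h(l) = 20*l**2 (h(l) = 5*(l + l)**2 = 5*(2*l)**2 = 5*(4*l**2) = 20*l**2)
h(0)*(-6 + 25) = (20*0**2)*(-6 + 25) = (20*0)*19 = 0*19 = 0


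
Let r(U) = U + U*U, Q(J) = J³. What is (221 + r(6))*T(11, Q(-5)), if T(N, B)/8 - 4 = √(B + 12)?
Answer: 8416 + 2104*I*√113 ≈ 8416.0 + 22366.0*I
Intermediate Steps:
r(U) = U + U²
T(N, B) = 32 + 8*√(12 + B) (T(N, B) = 32 + 8*√(B + 12) = 32 + 8*√(12 + B))
(221 + r(6))*T(11, Q(-5)) = (221 + 6*(1 + 6))*(32 + 8*√(12 + (-5)³)) = (221 + 6*7)*(32 + 8*√(12 - 125)) = (221 + 42)*(32 + 8*√(-113)) = 263*(32 + 8*(I*√113)) = 263*(32 + 8*I*√113) = 8416 + 2104*I*√113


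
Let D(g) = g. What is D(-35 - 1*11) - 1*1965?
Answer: -2011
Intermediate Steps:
D(-35 - 1*11) - 1*1965 = (-35 - 1*11) - 1*1965 = (-35 - 11) - 1965 = -46 - 1965 = -2011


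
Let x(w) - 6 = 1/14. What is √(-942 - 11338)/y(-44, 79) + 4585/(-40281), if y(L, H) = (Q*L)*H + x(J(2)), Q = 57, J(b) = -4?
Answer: -4585/40281 - 28*I*√3070/2773763 ≈ -0.11383 - 0.00055932*I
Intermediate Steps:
x(w) = 85/14 (x(w) = 6 + 1/14 = 85/14)
y(L, H) = 85/14 + 57*H*L (y(L, H) = (57*L)*H + 85/14 = 57*H*L + 85/14 = 85/14 + 57*H*L)
√(-942 - 11338)/y(-44, 79) + 4585/(-40281) = √(-942 - 11338)/(85/14 + 57*79*(-44)) + 4585/(-40281) = √(-12280)/(85/14 - 198132) + 4585*(-1/40281) = (2*I*√3070)/(-2773763/14) - 4585/40281 = (2*I*√3070)*(-14/2773763) - 4585/40281 = -28*I*√3070/2773763 - 4585/40281 = -4585/40281 - 28*I*√3070/2773763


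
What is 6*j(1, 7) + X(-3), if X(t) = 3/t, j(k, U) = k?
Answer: 5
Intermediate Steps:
6*j(1, 7) + X(-3) = 6*1 + 3/(-3) = 6 + 3*(-1/3) = 6 - 1 = 5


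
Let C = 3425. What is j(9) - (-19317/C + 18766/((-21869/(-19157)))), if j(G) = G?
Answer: -8979502496/546725 ≈ -16424.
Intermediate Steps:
j(9) - (-19317/C + 18766/((-21869/(-19157)))) = 9 - (-19317/3425 + 18766/((-21869/(-19157)))) = 9 - (-19317*1/3425 + 18766/((-21869*(-1/19157)))) = 9 - (-141/25 + 18766/(21869/19157)) = 9 - (-141/25 + 18766*(19157/21869)) = 9 - (-141/25 + 359500262/21869) = 9 - 1*8984423021/546725 = 9 - 8984423021/546725 = -8979502496/546725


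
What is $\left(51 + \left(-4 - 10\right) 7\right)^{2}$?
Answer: $2209$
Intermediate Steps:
$\left(51 + \left(-4 - 10\right) 7\right)^{2} = \left(51 - 98\right)^{2} = \left(-47\right)^{2} = 2209$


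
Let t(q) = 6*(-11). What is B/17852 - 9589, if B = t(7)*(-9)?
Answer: -85591117/8926 ≈ -9589.0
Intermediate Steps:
t(q) = -66
B = 594 (B = -66*(-9) = 594)
B/17852 - 9589 = 594/17852 - 9589 = 594*(1/17852) - 9589 = 297/8926 - 9589 = -85591117/8926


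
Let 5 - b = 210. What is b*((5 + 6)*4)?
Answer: -9020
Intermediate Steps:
b = -205 (b = 5 - 1*210 = 5 - 210 = -205)
b*((5 + 6)*4) = -205*(5 + 6)*4 = -2255*4 = -205*44 = -9020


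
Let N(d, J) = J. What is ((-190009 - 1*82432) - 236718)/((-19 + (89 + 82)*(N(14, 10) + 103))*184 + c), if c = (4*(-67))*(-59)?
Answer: -509159/3567748 ≈ -0.14271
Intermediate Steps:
c = 15812 (c = -268*(-59) = 15812)
((-190009 - 1*82432) - 236718)/((-19 + (89 + 82)*(N(14, 10) + 103))*184 + c) = ((-190009 - 1*82432) - 236718)/((-19 + (89 + 82)*(10 + 103))*184 + 15812) = ((-190009 - 82432) - 236718)/((-19 + 171*113)*184 + 15812) = (-272441 - 236718)/((-19 + 19323)*184 + 15812) = -509159/(19304*184 + 15812) = -509159/(3551936 + 15812) = -509159/3567748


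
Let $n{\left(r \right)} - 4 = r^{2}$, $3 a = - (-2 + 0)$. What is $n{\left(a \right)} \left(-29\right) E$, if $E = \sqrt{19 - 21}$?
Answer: $- \frac{1160 i \sqrt{2}}{9} \approx - 182.28 i$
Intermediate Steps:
$a = \frac{2}{3}$ ($a = \frac{\left(-1\right) \left(-2 + 0\right)}{3} = \frac{\left(-1\right) \left(-2\right)}{3} = \frac{1}{3} \cdot 2 = \frac{2}{3} \approx 0.66667$)
$n{\left(r \right)} = 4 + r^{2}$
$E = i \sqrt{2}$ ($E = \sqrt{-2} = i \sqrt{2} \approx 1.4142 i$)
$n{\left(a \right)} \left(-29\right) E = \left(4 + \left(\frac{2}{3}\right)^{2}\right) \left(-29\right) i \sqrt{2} = \left(4 + \frac{4}{9}\right) \left(-29\right) i \sqrt{2} = \frac{40}{9} \left(-29\right) i \sqrt{2} = - \frac{1160 i \sqrt{2}}{9}$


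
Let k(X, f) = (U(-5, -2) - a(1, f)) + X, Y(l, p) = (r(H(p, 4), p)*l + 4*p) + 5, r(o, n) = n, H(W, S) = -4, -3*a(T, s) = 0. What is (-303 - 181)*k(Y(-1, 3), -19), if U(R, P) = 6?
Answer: -9680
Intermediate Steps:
a(T, s) = 0 (a(T, s) = -⅓*0 = 0)
Y(l, p) = 5 + 4*p + l*p (Y(l, p) = (p*l + 4*p) + 5 = (l*p + 4*p) + 5 = (4*p + l*p) + 5 = 5 + 4*p + l*p)
k(X, f) = 6 + X (k(X, f) = (6 - 1*0) + X = (6 + 0) + X = 6 + X)
(-303 - 181)*k(Y(-1, 3), -19) = (-303 - 181)*(6 + (5 + 4*3 - 1*3)) = -484*(6 + (5 + 12 - 3)) = -484*(6 + 14) = -484*20 = -9680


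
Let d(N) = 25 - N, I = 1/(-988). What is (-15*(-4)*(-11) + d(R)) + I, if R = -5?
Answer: -622441/988 ≈ -630.00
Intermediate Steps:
I = -1/988 ≈ -0.0010121
(-15*(-4)*(-11) + d(R)) + I = (-15*(-4)*(-11) + (25 - 1*(-5))) - 1/988 = (60*(-11) + (25 + 5)) - 1/988 = (-660 + 30) - 1/988 = -630 - 1/988 = -622441/988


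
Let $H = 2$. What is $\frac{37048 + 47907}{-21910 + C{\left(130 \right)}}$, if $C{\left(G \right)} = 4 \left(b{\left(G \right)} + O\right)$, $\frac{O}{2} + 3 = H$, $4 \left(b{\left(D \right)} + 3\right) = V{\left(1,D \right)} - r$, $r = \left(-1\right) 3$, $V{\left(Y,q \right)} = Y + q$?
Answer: $- \frac{84955}{21796} \approx -3.8977$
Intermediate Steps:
$r = -3$
$b{\left(D \right)} = -2 + \frac{D}{4}$ ($b{\left(D \right)} = -3 + \frac{\left(1 + D\right) - -3}{4} = -3 + \frac{\left(1 + D\right) + 3}{4} = -3 + \frac{4 + D}{4} = -3 + \left(1 + \frac{D}{4}\right) = -2 + \frac{D}{4}$)
$O = -2$ ($O = -6 + 2 \cdot 2 = -6 + 4 = -2$)
$C{\left(G \right)} = -16 + G$ ($C{\left(G \right)} = 4 \left(\left(-2 + \frac{G}{4}\right) - 2\right) = 4 \left(-4 + \frac{G}{4}\right) = -16 + G$)
$\frac{37048 + 47907}{-21910 + C{\left(130 \right)}} = \frac{37048 + 47907}{-21910 + \left(-16 + 130\right)} = \frac{84955}{-21910 + 114} = \frac{84955}{-21796} = 84955 \left(- \frac{1}{21796}\right) = - \frac{84955}{21796}$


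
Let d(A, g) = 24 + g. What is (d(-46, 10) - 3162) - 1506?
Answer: -4634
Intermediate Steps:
(d(-46, 10) - 3162) - 1506 = ((24 + 10) - 3162) - 1506 = (34 - 3162) - 1506 = -3128 - 1506 = -4634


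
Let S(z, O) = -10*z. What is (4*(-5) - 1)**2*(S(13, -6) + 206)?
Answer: 33516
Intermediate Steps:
(4*(-5) - 1)**2*(S(13, -6) + 206) = (4*(-5) - 1)**2*(-10*13 + 206) = (-20 - 1)**2*(-130 + 206) = (-21)**2*76 = 441*76 = 33516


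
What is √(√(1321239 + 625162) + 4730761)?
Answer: √(4730761 + √1946401) ≈ 2175.4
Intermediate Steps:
√(√(1321239 + 625162) + 4730761) = √(√1946401 + 4730761) = √(4730761 + √1946401)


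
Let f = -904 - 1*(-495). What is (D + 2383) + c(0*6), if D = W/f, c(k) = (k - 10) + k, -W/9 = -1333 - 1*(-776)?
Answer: 965544/409 ≈ 2360.7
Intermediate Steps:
W = 5013 (W = -9*(-1333 - 1*(-776)) = -9*(-1333 + 776) = -9*(-557) = 5013)
f = -409 (f = -904 + 495 = -409)
c(k) = -10 + 2*k (c(k) = (-10 + k) + k = -10 + 2*k)
D = -5013/409 (D = 5013/(-409) = 5013*(-1/409) = -5013/409 ≈ -12.257)
(D + 2383) + c(0*6) = (-5013/409 + 2383) + (-10 + 2*(0*6)) = 969634/409 + (-10 + 2*0) = 969634/409 + (-10 + 0) = 969634/409 - 10 = 965544/409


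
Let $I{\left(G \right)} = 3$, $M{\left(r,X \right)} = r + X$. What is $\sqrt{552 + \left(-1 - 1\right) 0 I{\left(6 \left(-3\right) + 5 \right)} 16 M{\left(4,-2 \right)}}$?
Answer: $2 \sqrt{138} \approx 23.495$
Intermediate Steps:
$M{\left(r,X \right)} = X + r$
$\sqrt{552 + \left(-1 - 1\right) 0 I{\left(6 \left(-3\right) + 5 \right)} 16 M{\left(4,-2 \right)}} = \sqrt{552 + \left(-1 - 1\right) 0 \cdot 3 \cdot 16 \left(-2 + 4\right)} = \sqrt{552 + \left(-2\right) 0 \cdot 3 \cdot 16 \cdot 2} = \sqrt{552 + 0 \cdot 3 \cdot 16 \cdot 2} = \sqrt{552 + 0 \cdot 16 \cdot 2} = \sqrt{552 + 0 \cdot 2} = \sqrt{552 + 0} = \sqrt{552} = 2 \sqrt{138}$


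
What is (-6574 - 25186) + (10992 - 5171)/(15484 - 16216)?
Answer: -23254141/732 ≈ -31768.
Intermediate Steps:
(-6574 - 25186) + (10992 - 5171)/(15484 - 16216) = -31760 + 5821/(-732) = -31760 + 5821*(-1/732) = -31760 - 5821/732 = -23254141/732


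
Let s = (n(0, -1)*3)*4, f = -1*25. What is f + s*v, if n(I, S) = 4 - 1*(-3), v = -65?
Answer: -5485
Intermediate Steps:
n(I, S) = 7 (n(I, S) = 4 + 3 = 7)
f = -25
s = 84 (s = (7*3)*4 = 21*4 = 84)
f + s*v = -25 + 84*(-65) = -25 - 5460 = -5485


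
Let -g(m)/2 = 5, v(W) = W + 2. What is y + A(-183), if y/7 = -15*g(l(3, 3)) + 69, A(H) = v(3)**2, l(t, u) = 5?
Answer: 1558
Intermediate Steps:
v(W) = 2 + W
g(m) = -10 (g(m) = -2*5 = -10)
A(H) = 25 (A(H) = (2 + 3)**2 = 5**2 = 25)
y = 1533 (y = 7*(-15*(-10) + 69) = 7*(150 + 69) = 7*219 = 1533)
y + A(-183) = 1533 + 25 = 1558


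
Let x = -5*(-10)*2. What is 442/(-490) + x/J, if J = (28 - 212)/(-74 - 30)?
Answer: 313417/5635 ≈ 55.620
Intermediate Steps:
x = 100 (x = 50*2 = 100)
J = 23/13 (J = -184/(-104) = -184*(-1/104) = 23/13 ≈ 1.7692)
442/(-490) + x/J = 442/(-490) + 100/(23/13) = 442*(-1/490) + 100*(13/23) = -221/245 + 1300/23 = 313417/5635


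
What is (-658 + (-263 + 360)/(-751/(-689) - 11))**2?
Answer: 20790471957649/46621584 ≈ 4.4594e+5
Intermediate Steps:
(-658 + (-263 + 360)/(-751/(-689) - 11))**2 = (-658 + 97/(-751*(-1/689) - 11))**2 = (-658 + 97/(751/689 - 11))**2 = (-658 + 97/(-6828/689))**2 = (-658 + 97*(-689/6828))**2 = (-658 - 66833/6828)**2 = (-4559657/6828)**2 = 20790471957649/46621584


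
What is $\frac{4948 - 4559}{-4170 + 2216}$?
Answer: $- \frac{389}{1954} \approx -0.19908$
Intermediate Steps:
$\frac{4948 - 4559}{-4170 + 2216} = \frac{389}{-1954} = 389 \left(- \frac{1}{1954}\right) = - \frac{389}{1954}$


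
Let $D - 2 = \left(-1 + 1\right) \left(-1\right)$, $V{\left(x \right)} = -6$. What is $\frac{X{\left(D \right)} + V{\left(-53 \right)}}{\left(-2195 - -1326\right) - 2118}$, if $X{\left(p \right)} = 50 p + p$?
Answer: $- \frac{96}{2987} \approx -0.032139$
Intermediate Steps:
$D = 2$ ($D = 2 + \left(-1 + 1\right) \left(-1\right) = 2 + 0 \left(-1\right) = 2 + 0 = 2$)
$X{\left(p \right)} = 51 p$
$\frac{X{\left(D \right)} + V{\left(-53 \right)}}{\left(-2195 - -1326\right) - 2118} = \frac{51 \cdot 2 - 6}{\left(-2195 - -1326\right) - 2118} = \frac{102 - 6}{\left(-2195 + 1326\right) - 2118} = \frac{96}{-869 - 2118} = \frac{96}{-2987} = 96 \left(- \frac{1}{2987}\right) = - \frac{96}{2987}$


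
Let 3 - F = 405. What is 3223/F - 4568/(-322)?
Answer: 399265/64722 ≈ 6.1689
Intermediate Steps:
F = -402 (F = 3 - 1*405 = 3 - 405 = -402)
3223/F - 4568/(-322) = 3223/(-402) - 4568/(-322) = 3223*(-1/402) - 4568*(-1/322) = -3223/402 + 2284/161 = 399265/64722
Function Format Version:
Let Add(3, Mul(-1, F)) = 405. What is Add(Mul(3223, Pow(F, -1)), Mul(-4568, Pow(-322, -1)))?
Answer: Rational(399265, 64722) ≈ 6.1689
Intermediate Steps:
F = -402 (F = Add(3, Mul(-1, 405)) = Add(3, -405) = -402)
Add(Mul(3223, Pow(F, -1)), Mul(-4568, Pow(-322, -1))) = Add(Mul(3223, Pow(-402, -1)), Mul(-4568, Pow(-322, -1))) = Add(Mul(3223, Rational(-1, 402)), Mul(-4568, Rational(-1, 322))) = Add(Rational(-3223, 402), Rational(2284, 161)) = Rational(399265, 64722)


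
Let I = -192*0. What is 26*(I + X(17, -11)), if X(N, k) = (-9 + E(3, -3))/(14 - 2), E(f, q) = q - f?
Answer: -65/2 ≈ -32.500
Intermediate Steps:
X(N, k) = -5/4 (X(N, k) = (-9 + (-3 - 1*3))/(14 - 2) = (-9 + (-3 - 3))/12 = (-9 - 6)*(1/12) = -15*1/12 = -5/4)
I = 0
26*(I + X(17, -11)) = 26*(0 - 5/4) = 26*(-5/4) = -65/2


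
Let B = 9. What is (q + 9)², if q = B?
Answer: 324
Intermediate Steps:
q = 9
(q + 9)² = (9 + 9)² = 18² = 324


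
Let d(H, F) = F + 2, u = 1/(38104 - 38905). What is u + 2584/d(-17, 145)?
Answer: 689879/39249 ≈ 17.577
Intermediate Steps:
u = -1/801 (u = 1/(-801) = -1/801 ≈ -0.0012484)
d(H, F) = 2 + F
u + 2584/d(-17, 145) = -1/801 + 2584/(2 + 145) = -1/801 + 2584/147 = 689879/39249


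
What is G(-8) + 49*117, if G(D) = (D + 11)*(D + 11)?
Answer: 5742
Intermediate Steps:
G(D) = (11 + D)² (G(D) = (11 + D)*(11 + D) = (11 + D)²)
G(-8) + 49*117 = (11 - 8)² + 49*117 = 3² + 5733 = 9 + 5733 = 5742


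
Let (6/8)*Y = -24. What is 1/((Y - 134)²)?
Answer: 1/27556 ≈ 3.6290e-5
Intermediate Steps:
Y = -32 (Y = (4/3)*(-24) = -32)
1/((Y - 134)²) = 1/((-32 - 134)²) = 1/((-166)²) = 1/27556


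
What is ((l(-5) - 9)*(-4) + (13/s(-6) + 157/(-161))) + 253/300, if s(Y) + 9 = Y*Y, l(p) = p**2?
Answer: -27668803/434700 ≈ -63.650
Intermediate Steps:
s(Y) = -9 + Y**2 (s(Y) = -9 + Y*Y = -9 + Y**2)
((l(-5) - 9)*(-4) + (13/s(-6) + 157/(-161))) + 253/300 = (((-5)**2 - 9)*(-4) + (13/(-9 + (-6)**2) + 157/(-161))) + 253/300 = ((25 - 9)*(-4) + (13/(-9 + 36) + 157*(-1/161))) + 253*(1/300) = (16*(-4) + (13/27 - 157/161)) + 253/300 = (-64 + (13*(1/27) - 157/161)) + 253/300 = (-64 + (13/27 - 157/161)) + 253/300 = (-64 - 2146/4347) + 253/300 = -280354/4347 + 253/300 = -27668803/434700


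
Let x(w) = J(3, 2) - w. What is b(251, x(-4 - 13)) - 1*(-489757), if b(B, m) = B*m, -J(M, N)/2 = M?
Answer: 492518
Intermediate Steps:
J(M, N) = -2*M
x(w) = -6 - w (x(w) = -2*3 - w = -6 - w)
b(251, x(-4 - 13)) - 1*(-489757) = 251*(-6 - (-4 - 13)) - 1*(-489757) = 251*(-6 - 1*(-17)) + 489757 = 251*(-6 + 17) + 489757 = 251*11 + 489757 = 2761 + 489757 = 492518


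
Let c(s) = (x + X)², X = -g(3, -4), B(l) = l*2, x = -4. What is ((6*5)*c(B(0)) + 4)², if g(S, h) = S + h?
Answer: 75076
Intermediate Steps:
B(l) = 2*l
X = 1 (X = -(3 - 4) = -1*(-1) = 1)
c(s) = 9 (c(s) = (-4 + 1)² = (-3)² = 9)
((6*5)*c(B(0)) + 4)² = ((6*5)*9 + 4)² = (30*9 + 4)² = (270 + 4)² = 274² = 75076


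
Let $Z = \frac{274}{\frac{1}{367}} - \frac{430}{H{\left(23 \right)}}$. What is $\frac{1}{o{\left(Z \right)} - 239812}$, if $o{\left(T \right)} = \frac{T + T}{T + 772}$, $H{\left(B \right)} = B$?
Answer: $- \frac{291270}{69849463139} \approx -4.17 \cdot 10^{-6}$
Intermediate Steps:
$Z = \frac{2312404}{23}$ ($Z = \frac{274}{\frac{1}{367}} - \frac{430}{23} = 274 \frac{1}{\frac{1}{367}} - \frac{430}{23} = 274 \cdot 367 - \frac{430}{23} = 100558 - \frac{430}{23} = \frac{2312404}{23} \approx 1.0054 \cdot 10^{5}$)
$o{\left(T \right)} = \frac{2 T}{772 + T}$
$\frac{1}{o{\left(Z \right)} - 239812} = \frac{1}{2 \cdot \frac{2312404}{23} \frac{1}{772 + \frac{2312404}{23}} - 239812} = \frac{1}{2 \cdot \frac{2312404}{23} \frac{1}{\frac{2330160}{23}} - 239812} = \frac{1}{2 \cdot \frac{2312404}{23} \cdot \frac{23}{2330160} - 239812} = \frac{1}{\frac{578101}{291270} - 239812} = \frac{1}{- \frac{69849463139}{291270}} = - \frac{291270}{69849463139}$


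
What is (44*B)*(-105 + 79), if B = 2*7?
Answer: -16016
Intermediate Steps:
B = 14
(44*B)*(-105 + 79) = (44*14)*(-105 + 79) = 616*(-26) = -16016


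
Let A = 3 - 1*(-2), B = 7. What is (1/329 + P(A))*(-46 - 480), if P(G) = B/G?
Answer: -1214008/1645 ≈ -738.00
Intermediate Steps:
A = 5 (A = 3 + 2 = 5)
P(G) = 7/G
(1/329 + P(A))*(-46 - 480) = (1/329 + 7/5)*(-46 - 480) = (1/329 + 7*(⅕))*(-526) = (1/329 + 7/5)*(-526) = (2308/1645)*(-526) = -1214008/1645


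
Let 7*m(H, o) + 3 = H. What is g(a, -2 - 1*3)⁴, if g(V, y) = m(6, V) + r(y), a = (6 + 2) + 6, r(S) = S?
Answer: 1048576/2401 ≈ 436.72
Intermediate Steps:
m(H, o) = -3/7 + H/7
a = 14 (a = 8 + 6 = 14)
g(V, y) = 3/7 + y (g(V, y) = (-3/7 + (⅐)*6) + y = (-3/7 + 6/7) + y = 3/7 + y)
g(a, -2 - 1*3)⁴ = (3/7 + (-2 - 1*3))⁴ = (3/7 + (-2 - 3))⁴ = (3/7 - 5)⁴ = (-32/7)⁴ = 1048576/2401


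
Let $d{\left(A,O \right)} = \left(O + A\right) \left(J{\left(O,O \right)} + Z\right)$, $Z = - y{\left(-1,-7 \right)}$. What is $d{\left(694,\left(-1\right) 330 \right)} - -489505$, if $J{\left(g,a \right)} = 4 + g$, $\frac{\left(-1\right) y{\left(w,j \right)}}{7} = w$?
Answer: $368293$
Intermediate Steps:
$y{\left(w,j \right)} = - 7 w$
$Z = -7$ ($Z = - \left(-7\right) \left(-1\right) = \left(-1\right) 7 = -7$)
$d{\left(A,O \right)} = \left(-3 + O\right) \left(A + O\right)$ ($d{\left(A,O \right)} = \left(O + A\right) \left(\left(4 + O\right) - 7\right) = \left(A + O\right) \left(-3 + O\right) = \left(-3 + O\right) \left(A + O\right)$)
$d{\left(694,\left(-1\right) 330 \right)} - -489505 = \left(\left(\left(-1\right) 330\right)^{2} - 2082 - 3 \left(\left(-1\right) 330\right) + 694 \left(\left(-1\right) 330\right)\right) - -489505 = \left(\left(-330\right)^{2} - 2082 - -990 + 694 \left(-330\right)\right) + 489505 = \left(108900 - 2082 + 990 - 229020\right) + 489505 = -121212 + 489505 = 368293$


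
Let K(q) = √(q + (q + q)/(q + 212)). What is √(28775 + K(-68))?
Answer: √(1035900 + 6*I*√2482)/6 ≈ 169.63 + 0.024474*I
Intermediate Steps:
K(q) = √(q + 2*q/(212 + q)) (K(q) = √(q + (2*q)/(212 + q)) = √(q + 2*q/(212 + q)))
√(28775 + K(-68)) = √(28775 + √(-68*(214 - 68)/(212 - 68))) = √(28775 + √(-68*146/144)) = √(28775 + √(-68*1/144*146)) = √(28775 + √(-1241/18)) = √(28775 + I*√2482/6)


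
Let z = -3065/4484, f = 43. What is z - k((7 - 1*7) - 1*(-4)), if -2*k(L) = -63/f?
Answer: -273041/192812 ≈ -1.4161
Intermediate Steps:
k(L) = 63/86 (k(L) = -(-63)/(2*43) = -½*(-63/43) = 63/86)
z = -3065/4484 (z = -3065*1/4484 = -3065/4484 ≈ -0.68354)
z - k((7 - 1*7) - 1*(-4)) = -3065/4484 - 1*63/86 = -3065/4484 - 63/86 = -273041/192812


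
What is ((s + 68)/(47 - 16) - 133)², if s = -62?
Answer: 16949689/961 ≈ 17638.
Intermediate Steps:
((s + 68)/(47 - 16) - 133)² = ((-62 + 68)/(47 - 16) - 133)² = (6/31 - 133)² = (-4117/31)² = 16949689/961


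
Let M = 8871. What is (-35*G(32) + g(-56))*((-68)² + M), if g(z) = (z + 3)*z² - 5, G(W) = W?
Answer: -2258158835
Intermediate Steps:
g(z) = -5 + z²*(3 + z) (g(z) = (3 + z)*z² - 5 = z²*(3 + z) - 5 = -5 + z²*(3 + z))
(-35*G(32) + g(-56))*((-68)² + M) = (-35*32 + (-5 + (-56)³ + 3*(-56)²))*((-68)² + 8871) = (-1120 + (-5 - 175616 + 3*3136))*(4624 + 8871) = (-1120 + (-5 - 175616 + 9408))*13495 = (-1120 - 166213)*13495 = -167333*13495 = -2258158835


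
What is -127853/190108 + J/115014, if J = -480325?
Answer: -53009255021/10932540756 ≈ -4.8488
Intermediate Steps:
-127853/190108 + J/115014 = -127853/190108 - 480325/115014 = -53009255021/10932540756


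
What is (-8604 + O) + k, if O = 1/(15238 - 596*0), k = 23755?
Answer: 230870939/15238 ≈ 15151.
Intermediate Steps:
O = 1/15238 (O = 1/(15238 + 0) = 1/15238 ≈ 6.5625e-5)
(-8604 + O) + k = (-8604 + 1/15238) + 23755 = -131107751/15238 + 23755 = 230870939/15238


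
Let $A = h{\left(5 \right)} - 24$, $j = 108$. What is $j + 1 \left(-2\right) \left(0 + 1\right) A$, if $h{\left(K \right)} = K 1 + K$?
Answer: $136$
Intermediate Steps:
$h{\left(K \right)} = 2 K$ ($h{\left(K \right)} = K + K = 2 K$)
$A = -14$ ($A = 2 \cdot 5 - 24 = 10 - 24 = -14$)
$j + 1 \left(-2\right) \left(0 + 1\right) A = 108 + 1 \left(-2\right) \left(0 + 1\right) \left(-14\right) = 108 + \left(-2\right) 1 \left(-14\right) = 108 - -28 = 108 + 28 = 136$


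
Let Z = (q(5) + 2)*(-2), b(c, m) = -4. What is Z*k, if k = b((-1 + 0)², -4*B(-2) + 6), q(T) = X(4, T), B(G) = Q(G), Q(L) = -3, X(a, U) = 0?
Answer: 16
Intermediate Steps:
B(G) = -3
q(T) = 0
k = -4
Z = -4 (Z = (0 + 2)*(-2) = 2*(-2) = -4)
Z*k = -4*(-4) = 16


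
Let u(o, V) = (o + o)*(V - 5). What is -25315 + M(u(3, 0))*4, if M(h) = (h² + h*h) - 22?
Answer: -18203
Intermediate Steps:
u(o, V) = 2*o*(-5 + V) (u(o, V) = (2*o)*(-5 + V) = 2*o*(-5 + V))
M(h) = -22 + 2*h² (M(h) = (h² + h²) - 22 = 2*h² - 22 = -22 + 2*h²)
-25315 + M(u(3, 0))*4 = -25315 + (-22 + 2*(2*3*(-5 + 0))²)*4 = -25315 + (-22 + 2*(2*3*(-5))²)*4 = -25315 + (-22 + 2*(-30)²)*4 = -25315 + (-22 + 2*900)*4 = -25315 + (-22 + 1800)*4 = -25315 + 1778*4 = -25315 + 7112 = -18203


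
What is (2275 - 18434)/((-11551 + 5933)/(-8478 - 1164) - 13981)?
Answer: 5992503/5184584 ≈ 1.1558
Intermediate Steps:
(2275 - 18434)/((-11551 + 5933)/(-8478 - 1164) - 13981) = -16159/(-5618/(-9642) - 13981) = -16159/(-5618*(-1/9642) - 13981) = -16159/(2809/4821 - 13981) = -16159/(-67399592/4821) = -16159*(-4821/67399592) = 5992503/5184584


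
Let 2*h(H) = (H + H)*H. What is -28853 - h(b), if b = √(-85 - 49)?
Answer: -28719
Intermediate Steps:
b = I*√134 (b = √(-134) = I*√134 ≈ 11.576*I)
h(H) = H² (h(H) = ((H + H)*H)/2 = ((2*H)*H)/2 = (2*H²)/2 = H²)
-28853 - h(b) = -28853 - (I*√134)² = -28853 - 1*(-134) = -28853 + 134 = -28719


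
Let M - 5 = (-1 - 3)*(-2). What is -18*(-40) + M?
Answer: 733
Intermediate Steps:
M = 13 (M = 5 + (-1 - 3)*(-2) = 5 - 4*(-2) = 5 + 8 = 13)
-18*(-40) + M = -18*(-40) + 13 = 720 + 13 = 733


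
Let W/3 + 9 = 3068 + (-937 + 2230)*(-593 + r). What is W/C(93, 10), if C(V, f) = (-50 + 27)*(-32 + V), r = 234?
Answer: 1383384/1403 ≈ 986.02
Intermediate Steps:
C(V, f) = 736 - 23*V (C(V, f) = -23*(-32 + V) = 736 - 23*V)
W = -1383384 (W = -27 + 3*(3068 + (-937 + 2230)*(-593 + 234)) = -27 + 3*(3068 + 1293*(-359)) = -27 + 3*(3068 - 464187) = -27 + 3*(-461119) = -27 - 1383357 = -1383384)
W/C(93, 10) = -1383384/(736 - 23*93) = -1383384/(736 - 2139) = -1383384/(-1403) = -1383384*(-1/1403) = 1383384/1403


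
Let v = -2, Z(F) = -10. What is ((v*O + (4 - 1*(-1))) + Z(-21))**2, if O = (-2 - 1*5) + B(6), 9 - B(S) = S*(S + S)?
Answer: 18225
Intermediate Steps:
B(S) = 9 - 2*S**2 (B(S) = 9 - S*(S + S) = 9 - S*2*S = 9 - 2*S**2)
O = -70 (O = (-2 - 1*5) + (9 - 2*6**2) = (-2 - 5) + (9 - 2*36) = -7 + (9 - 72) = -7 - 63 = -70)
((v*O + (4 - 1*(-1))) + Z(-21))**2 = ((-2*(-70) + (4 - 1*(-1))) - 10)**2 = ((140 + (4 + 1)) - 10)**2 = ((140 + 5) - 10)**2 = (145 - 10)**2 = 135**2 = 18225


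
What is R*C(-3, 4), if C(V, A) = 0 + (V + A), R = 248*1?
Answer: 248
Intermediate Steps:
R = 248
C(V, A) = A + V (C(V, A) = 0 + (A + V) = A + V)
R*C(-3, 4) = 248*(4 - 3) = 248*1 = 248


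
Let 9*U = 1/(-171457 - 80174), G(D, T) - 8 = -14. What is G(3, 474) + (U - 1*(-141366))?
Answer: 320135023439/2264679 ≈ 1.4136e+5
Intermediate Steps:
G(D, T) = -6 (G(D, T) = 8 - 14 = -6)
U = -1/2264679 (U = 1/(9*(-171457 - 80174)) = (⅑)/(-251631) = (⅑)*(-1/251631) = -1/2264679 ≈ -4.4156e-7)
G(3, 474) + (U - 1*(-141366)) = -6 + (-1/2264679 - 1*(-141366)) = -6 + (-1/2264679 + 141366) = -6 + 320148611513/2264679 = 320135023439/2264679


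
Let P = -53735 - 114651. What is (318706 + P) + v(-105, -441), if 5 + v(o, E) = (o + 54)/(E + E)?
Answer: 44192627/294 ≈ 1.5032e+5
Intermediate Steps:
v(o, E) = -5 + (54 + o)/(2*E) (v(o, E) = -5 + (o + 54)/(E + E) = -5 + (54 + o)/((2*E)) = -5 + (54 + o)*(1/(2*E)) = -5 + (54 + o)/(2*E))
P = -168386
(318706 + P) + v(-105, -441) = (318706 - 168386) + (1/2)*(54 - 105 - 10*(-441))/(-441) = 150320 + (1/2)*(-1/441)*(54 - 105 + 4410) = 150320 + (1/2)*(-1/441)*4359 = 150320 - 1453/294 = 44192627/294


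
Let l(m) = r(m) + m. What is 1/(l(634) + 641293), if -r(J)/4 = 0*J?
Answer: 1/641927 ≈ 1.5578e-6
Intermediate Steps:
r(J) = 0 (r(J) = -0*J = -4*0 = 0)
l(m) = m (l(m) = 0 + m = m)
1/(l(634) + 641293) = 1/(634 + 641293) = 1/641927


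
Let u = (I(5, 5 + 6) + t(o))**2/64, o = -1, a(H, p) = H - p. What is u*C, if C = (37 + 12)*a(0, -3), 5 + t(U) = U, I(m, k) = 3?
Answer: 1323/64 ≈ 20.672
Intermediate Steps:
t(U) = -5 + U
u = 9/64 (u = (3 + (-5 - 1))**2/64 = (3 - 6)**2*(1/64) = (-3)**2*(1/64) = 9*(1/64) = 9/64 ≈ 0.14063)
C = 147 (C = (37 + 12)*(0 - 1*(-3)) = 49*(0 + 3) = 49*3 = 147)
u*C = (9/64)*147 = 1323/64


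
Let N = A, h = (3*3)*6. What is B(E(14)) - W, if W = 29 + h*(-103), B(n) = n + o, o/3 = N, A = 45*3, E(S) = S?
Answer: 5952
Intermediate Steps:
h = 54 (h = 9*6 = 54)
A = 135
N = 135
o = 405 (o = 3*135 = 405)
B(n) = 405 + n (B(n) = n + 405 = 405 + n)
W = -5533 (W = 29 + 54*(-103) = 29 - 5562 = -5533)
B(E(14)) - W = (405 + 14) - 1*(-5533) = 419 + 5533 = 5952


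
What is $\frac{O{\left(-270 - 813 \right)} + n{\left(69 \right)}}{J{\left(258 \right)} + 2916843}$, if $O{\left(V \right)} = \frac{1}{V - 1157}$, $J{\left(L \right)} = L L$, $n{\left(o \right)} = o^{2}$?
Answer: $\frac{10664639}{6682831680} \approx 0.0015958$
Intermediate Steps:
$J{\left(L \right)} = L^{2}$
$O{\left(V \right)} = \frac{1}{-1157 + V}$
$\frac{O{\left(-270 - 813 \right)} + n{\left(69 \right)}}{J{\left(258 \right)} + 2916843} = \frac{\frac{1}{-1157 - 1083} + 69^{2}}{258^{2} + 2916843} = \frac{\frac{1}{-1157 - 1083} + 4761}{66564 + 2916843} = \frac{\frac{1}{-1157 - 1083} + 4761}{2983407} = \left(\frac{1}{-2240} + 4761\right) \frac{1}{2983407} = \left(- \frac{1}{2240} + 4761\right) \frac{1}{2983407} = \frac{10664639}{2240} \cdot \frac{1}{2983407} = \frac{10664639}{6682831680}$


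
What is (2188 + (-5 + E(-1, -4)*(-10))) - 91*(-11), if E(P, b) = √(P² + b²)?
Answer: 3184 - 10*√17 ≈ 3142.8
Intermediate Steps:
(2188 + (-5 + E(-1, -4)*(-10))) - 91*(-11) = (2188 + (-5 + √((-1)² + (-4)²)*(-10))) - 91*(-11) = (2188 + (-5 + √(1 + 16)*(-10))) + 1001 = (2188 + (-5 + √17*(-10))) + 1001 = (2188 + (-5 - 10*√17)) + 1001 = (2183 - 10*√17) + 1001 = 3184 - 10*√17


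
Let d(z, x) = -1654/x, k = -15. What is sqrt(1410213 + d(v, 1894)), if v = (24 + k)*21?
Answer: 2*sqrt(316172731787)/947 ≈ 1187.5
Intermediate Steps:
v = 189 (v = (24 - 15)*21 = 9*21 = 189)
sqrt(1410213 + d(v, 1894)) = sqrt(1410213 - 1654/1894) = sqrt(1410213 - 1654*1/1894) = sqrt(1410213 - 827/947) = sqrt(1335470884/947) = 2*sqrt(316172731787)/947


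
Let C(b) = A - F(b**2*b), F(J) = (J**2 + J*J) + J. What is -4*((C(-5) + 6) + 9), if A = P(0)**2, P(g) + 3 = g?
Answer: 124404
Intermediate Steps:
P(g) = -3 + g
A = 9 (A = (-3 + 0)**2 = (-3)**2 = 9)
F(J) = J + 2*J**2 (F(J) = (J**2 + J**2) + J = 2*J**2 + J = J + 2*J**2)
C(b) = 9 - b**3*(1 + 2*b**3) (C(b) = 9 - b**2*b*(1 + 2*(b**2*b)) = 9 - b**3*(1 + 2*b**3))
-4*((C(-5) + 6) + 9) = -4*(((9 - 1*(-5)**3 - 2*(-5)**6) + 6) + 9) = -4*(((9 - 1*(-125) - 2*15625) + 6) + 9) = -4*(((9 + 125 - 31250) + 6) + 9) = -4*((-31116 + 6) + 9) = -4*(-31110 + 9) = -4*(-31101) = 124404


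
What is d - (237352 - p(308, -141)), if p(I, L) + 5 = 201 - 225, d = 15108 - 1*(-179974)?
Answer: -42299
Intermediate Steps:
d = 195082 (d = 15108 + 179974 = 195082)
p(I, L) = -29 (p(I, L) = -5 + (201 - 225) = -5 - 24 = -29)
d - (237352 - p(308, -141)) = 195082 - (237352 - 1*(-29)) = 195082 - (237352 + 29) = 195082 - 1*237381 = 195082 - 237381 = -42299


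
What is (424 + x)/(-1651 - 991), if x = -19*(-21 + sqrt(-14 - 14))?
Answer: -823/2642 + 19*I*sqrt(7)/1321 ≈ -0.31151 + 0.038054*I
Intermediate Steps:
x = 399 - 38*I*sqrt(7) (x = -19*(-21 + sqrt(-28)) = -19*(-21 + 2*I*sqrt(7)) = 399 - 38*I*sqrt(7) ≈ 399.0 - 100.54*I)
(424 + x)/(-1651 - 991) = (424 + (399 - 38*I*sqrt(7)))/(-1651 - 991) = (823 - 38*I*sqrt(7))/(-2642) = (823 - 38*I*sqrt(7))*(-1/2642) = -823/2642 + 19*I*sqrt(7)/1321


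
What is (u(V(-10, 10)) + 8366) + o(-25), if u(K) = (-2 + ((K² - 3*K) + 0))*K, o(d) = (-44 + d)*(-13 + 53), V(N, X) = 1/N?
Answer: 5606169/1000 ≈ 5606.2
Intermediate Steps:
o(d) = -1760 + 40*d (o(d) = (-44 + d)*40 = -1760 + 40*d)
u(K) = K*(-2 + K² - 3*K) (u(K) = (-2 + (K² - 3*K))*K = (-2 + K² - 3*K)*K = K*(-2 + K² - 3*K))
(u(V(-10, 10)) + 8366) + o(-25) = ((-2 + (1/(-10))² - 3/(-10))/(-10) + 8366) + (-1760 + 40*(-25)) = (-(-2 + (-⅒)² - 3*(-⅒))/10 + 8366) + (-1760 - 1000) = (-(-2 + 1/100 + 3/10)/10 + 8366) - 2760 = (-⅒*(-169/100) + 8366) - 2760 = (169/1000 + 8366) - 2760 = 8366169/1000 - 2760 = 5606169/1000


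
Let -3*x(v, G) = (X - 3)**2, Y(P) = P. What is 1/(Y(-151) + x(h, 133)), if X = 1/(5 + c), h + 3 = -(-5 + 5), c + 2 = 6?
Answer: -243/37369 ≈ -0.0065027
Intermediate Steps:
c = 4 (c = -2 + 6 = 4)
h = -3 (h = -3 - (-5 + 5) = -3 - 1*0 = -3 + 0 = -3)
X = 1/9 (X = 1/(5 + 4) = 1/9 ≈ 0.11111)
x(v, G) = -676/243 (x(v, G) = -(1/9 - 3)**2/3 = -(-26/9)**2/3 = -1/3*676/81 = -676/243)
1/(Y(-151) + x(h, 133)) = 1/(-151 - 676/243) = 1/(-37369/243) = -243/37369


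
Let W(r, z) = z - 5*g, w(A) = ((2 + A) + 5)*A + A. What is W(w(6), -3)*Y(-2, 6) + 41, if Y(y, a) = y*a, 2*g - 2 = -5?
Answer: -13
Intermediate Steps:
g = -3/2 (g = 1 + (½)*(-5) = 1 - 5/2 = -3/2 ≈ -1.5000)
w(A) = A + A*(7 + A) (w(A) = (7 + A)*A + A = A*(7 + A) + A = A + A*(7 + A))
Y(y, a) = a*y
W(r, z) = 15/2 + z (W(r, z) = z - 5*(-3/2) = z + 15/2 = 15/2 + z)
W(w(6), -3)*Y(-2, 6) + 41 = (15/2 - 3)*(6*(-2)) + 41 = (9/2)*(-12) + 41 = -54 + 41 = -13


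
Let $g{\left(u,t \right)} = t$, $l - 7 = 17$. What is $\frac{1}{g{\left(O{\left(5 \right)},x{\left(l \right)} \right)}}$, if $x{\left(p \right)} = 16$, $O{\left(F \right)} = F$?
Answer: $\frac{1}{16} \approx 0.0625$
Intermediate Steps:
$l = 24$ ($l = 7 + 17 = 24$)
$\frac{1}{g{\left(O{\left(5 \right)},x{\left(l \right)} \right)}} = \frac{1}{16}$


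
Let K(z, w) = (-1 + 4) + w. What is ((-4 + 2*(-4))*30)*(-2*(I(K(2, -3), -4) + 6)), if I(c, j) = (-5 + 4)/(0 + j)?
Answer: 4500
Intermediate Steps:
K(z, w) = 3 + w
I(c, j) = -1/j
((-4 + 2*(-4))*30)*(-2*(I(K(2, -3), -4) + 6)) = ((-4 + 2*(-4))*30)*(-2*(-1/(-4) + 6)) = ((-4 - 8)*30)*(-2*(-1*(-1/4) + 6)) = (-12*30)*(-2*(1/4 + 6)) = -(-720)*25/4 = -360*(-25/2) = 4500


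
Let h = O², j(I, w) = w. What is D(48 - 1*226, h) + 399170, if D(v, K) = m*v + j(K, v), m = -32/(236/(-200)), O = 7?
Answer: 23255728/59 ≈ 3.9417e+5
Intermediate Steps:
m = 1600/59 (m = -32/(236*(-1/200)) = -32/(-59/50) = -32*(-50/59) = 1600/59 ≈ 27.119)
h = 49 (h = 7² = 49)
D(v, K) = 1659*v/59 (D(v, K) = 1600*v/59 + v = 1659*v/59)
D(48 - 1*226, h) + 399170 = 1659*(48 - 1*226)/59 + 399170 = 1659*(48 - 226)/59 + 399170 = (1659/59)*(-178) + 399170 = -295302/59 + 399170 = 23255728/59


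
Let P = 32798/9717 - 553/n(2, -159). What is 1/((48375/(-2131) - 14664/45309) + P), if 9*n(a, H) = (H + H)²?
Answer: -3513909768852516/69217520143050325 ≈ -0.050766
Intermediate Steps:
n(a, H) = 4*H²/9 (n(a, H) = (H + H)²/9 = (2*H)²/9 = (4*H²)/9 = 4*H²/9)
P = 363144827/109180212 (P = 32798/9717 - 553/((4/9)*(-159)²) = 32798*(1/9717) - 553/((4/9)*25281) = 32798/9717 - 553/11236 = 363144827/109180212 ≈ 3.3261)
1/((48375/(-2131) - 14664/45309) + P) = 1/((48375/(-2131) - 14664/45309) + 363144827/109180212) = 1/((48375*(-1/2131) - 14664*1/45309) + 363144827/109180212) = 1/((-48375/2131 - 4888/15103) + 363144827/109180212) = 1/(-741023953/32184493 + 363144827/109180212) = 1/(-69217520143050325/3513909768852516) = -3513909768852516/69217520143050325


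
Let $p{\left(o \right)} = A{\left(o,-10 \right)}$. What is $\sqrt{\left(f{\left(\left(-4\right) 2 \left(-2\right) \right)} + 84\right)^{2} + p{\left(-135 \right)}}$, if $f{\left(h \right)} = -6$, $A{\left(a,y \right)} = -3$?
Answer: $\sqrt{6081} \approx 77.981$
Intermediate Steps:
$p{\left(o \right)} = -3$
$\sqrt{\left(f{\left(\left(-4\right) 2 \left(-2\right) \right)} + 84\right)^{2} + p{\left(-135 \right)}} = \sqrt{\left(-6 + 84\right)^{2} - 3} = \sqrt{78^{2} - 3} = \sqrt{6084 - 3} = \sqrt{6081}$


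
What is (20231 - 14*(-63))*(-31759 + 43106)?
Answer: 239569211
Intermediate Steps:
(20231 - 14*(-63))*(-31759 + 43106) = (20231 + 882)*11347 = 21113*11347 = 239569211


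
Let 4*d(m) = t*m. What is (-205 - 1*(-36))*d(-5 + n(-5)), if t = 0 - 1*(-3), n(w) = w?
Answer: 2535/2 ≈ 1267.5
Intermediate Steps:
t = 3 (t = 0 + 3 = 3)
d(m) = 3*m/4 (d(m) = (3*m)/4 = 3*m/4)
(-205 - 1*(-36))*d(-5 + n(-5)) = (-205 - 1*(-36))*(3*(-5 - 5)/4) = (-205 + 36)*((3/4)*(-10)) = -169*(-15/2) = 2535/2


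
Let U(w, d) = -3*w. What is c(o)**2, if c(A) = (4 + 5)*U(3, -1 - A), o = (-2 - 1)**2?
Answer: 6561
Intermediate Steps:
o = 9 (o = (-3)**2 = 9)
c(A) = -81 (c(A) = (4 + 5)*(-3*3) = 9*(-9) = -81)
c(o)**2 = (-81)**2 = 6561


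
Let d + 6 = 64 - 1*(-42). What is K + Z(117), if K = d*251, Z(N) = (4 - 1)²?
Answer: 25109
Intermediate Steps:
Z(N) = 9 (Z(N) = 3² = 9)
d = 100 (d = -6 + (64 - 1*(-42)) = -6 + (64 + 42) = -6 + 106 = 100)
K = 25100 (K = 100*251 = 25100)
K + Z(117) = 25100 + 9 = 25109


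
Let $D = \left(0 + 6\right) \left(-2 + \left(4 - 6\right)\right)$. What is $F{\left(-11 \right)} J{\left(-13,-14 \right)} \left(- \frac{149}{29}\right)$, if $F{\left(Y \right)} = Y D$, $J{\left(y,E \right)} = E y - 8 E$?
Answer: $- \frac{11564784}{29} \approx -3.9879 \cdot 10^{5}$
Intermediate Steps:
$D = -24$ ($D = 6 \left(-2 + \left(4 - 6\right)\right) = 6 \left(-2 - 2\right) = 6 \left(-4\right) = -24$)
$J{\left(y,E \right)} = - 8 E + E y$
$F{\left(Y \right)} = - 24 Y$ ($F{\left(Y \right)} = Y \left(-24\right) = - 24 Y$)
$F{\left(-11 \right)} J{\left(-13,-14 \right)} \left(- \frac{149}{29}\right) = \left(-24\right) \left(-11\right) \left(- 14 \left(-8 - 13\right)\right) \left(- \frac{149}{29}\right) = 264 \left(\left(-14\right) \left(-21\right)\right) \left(\left(-149\right) \frac{1}{29}\right) = 264 \cdot 294 \left(- \frac{149}{29}\right) = 77616 \left(- \frac{149}{29}\right) = - \frac{11564784}{29}$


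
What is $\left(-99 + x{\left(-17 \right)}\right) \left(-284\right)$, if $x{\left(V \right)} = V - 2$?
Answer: $33512$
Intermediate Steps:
$x{\left(V \right)} = -2 + V$
$\left(-99 + x{\left(-17 \right)}\right) \left(-284\right) = \left(-99 - 19\right) \left(-284\right) = \left(-118\right) \left(-284\right) = 33512$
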